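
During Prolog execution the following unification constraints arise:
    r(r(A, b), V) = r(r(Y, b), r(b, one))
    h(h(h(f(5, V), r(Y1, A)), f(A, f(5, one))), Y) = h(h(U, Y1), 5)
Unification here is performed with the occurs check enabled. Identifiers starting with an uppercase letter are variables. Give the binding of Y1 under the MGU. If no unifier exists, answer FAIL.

f(5, f(5, one))

Decompose r/2: r(A, b) = r(Y, b),  V = r(b, one).
Decompose r/2: A = Y,  b = b.
Bind A := Y; substituting into the one remaining equation that mentions A gives: h(h(h(f(5, V), r(Y1, Y)), f(Y, f(5, one))), Y) = h(h(U, Y1), 5).
Delete trivial equation b = b.
Bind V := r(b, one); substituting into the remaining equation gives: h(h(h(f(5, r(b, one)), r(Y1, Y)), f(Y, f(5, one))), Y) = h(h(U, Y1), 5).
Decompose h/2: h(h(f(5, r(b, one)), r(Y1, Y)), f(Y, f(5, one))) = h(U, Y1),  Y = 5.
Decompose h/2: h(f(5, r(b, one)), r(Y1, Y)) = U,  f(Y, f(5, one)) = Y1.
Bind U := h(f(5, r(b, one)), r(Y1, Y)); no other remaining equation mentions U.
Bind Y1 := f(Y, f(5, one)); no other remaining equation mentions Y1. Substituting into the earlier binding gives U := h(f(5, r(b, one)), r(f(Y, f(5, one)), Y)).
Bind Y := 5. Substituting into the earlier bindings gives A := 5, U := h(f(5, r(b, one)), r(f(5, f(5, one)), 5)), Y1 := f(5, f(5, one)).
MGU = { A = 5, V = r(b, one), U = h(f(5, r(b, one)), r(f(5, f(5, one)), 5)), Y1 = f(5, f(5, one)), Y = 5 }, so Y1 = f(5, f(5, one)).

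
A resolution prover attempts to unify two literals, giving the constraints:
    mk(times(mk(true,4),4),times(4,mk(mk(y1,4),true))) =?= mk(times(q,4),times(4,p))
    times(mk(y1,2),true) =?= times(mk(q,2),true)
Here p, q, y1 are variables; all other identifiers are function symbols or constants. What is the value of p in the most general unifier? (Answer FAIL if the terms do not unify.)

Decompose mk/2: times(mk(true,4),4) =?= times(q,4),  times(4,mk(mk(y1,4),true)) =?= times(4,p).
Decompose times/2: mk(true,4) =?= q,  4 =?= 4.
Bind q := mk(true,4); substituting into the one remaining equation that mentions q gives: times(mk(y1,2),true) =?= times(mk(mk(true,4),2),true).
Delete trivial equation 4 =?= 4.
Decompose times/2: 4 =?= 4,  mk(mk(y1,4),true) =?= p.
Delete trivial equation 4 =?= 4.
Bind p := mk(mk(y1,4),true); no other remaining equation mentions p.
Decompose times/2: mk(y1,2) =?= mk(mk(true,4),2),  true =?= true.
Decompose mk/2: y1 =?= mk(true,4),  2 =?= 2.
Bind y1 := mk(true,4); no other remaining equation mentions y1. Substituting into the earlier binding gives p := mk(mk(mk(true,4),4),true).
Delete trivial equation 2 =?= 2.
Delete trivial equation true =?= true.
MGU = { q -> mk(true,4), p -> mk(mk(mk(true,4),4),true), y1 -> mk(true,4) }, so p -> mk(mk(mk(true,4),4),true).

mk(mk(mk(true,4),4),true)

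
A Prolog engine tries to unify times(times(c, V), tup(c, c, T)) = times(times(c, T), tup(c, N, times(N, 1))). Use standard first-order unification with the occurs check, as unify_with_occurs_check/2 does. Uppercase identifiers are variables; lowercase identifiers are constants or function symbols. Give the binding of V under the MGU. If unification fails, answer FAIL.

Decompose times/2: times(c, V) = times(c, T),  tup(c, c, T) = tup(c, N, times(N, 1)).
Decompose times/2: c = c,  V = T.
Delete trivial equation c = c.
Bind V := T; no other remaining equation mentions V.
Decompose tup/3: c = c,  c = N,  T = times(N, 1).
Delete trivial equation c = c.
Bind N := c; substituting into the remaining equation gives: T = times(c, 1).
Bind T := times(c, 1). Substituting into the earlier binding gives V := times(c, 1).
MGU = { V ↦ times(c, 1), N ↦ c, T ↦ times(c, 1) }, so V ↦ times(c, 1).

times(c, 1)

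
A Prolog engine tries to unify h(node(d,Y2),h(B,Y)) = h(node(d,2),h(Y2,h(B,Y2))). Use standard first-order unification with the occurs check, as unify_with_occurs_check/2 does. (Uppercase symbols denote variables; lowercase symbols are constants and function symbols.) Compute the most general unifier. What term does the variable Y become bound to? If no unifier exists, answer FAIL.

Decompose h/2: node(d,Y2) = node(d,2),  h(B,Y) = h(Y2,h(B,Y2)).
Decompose node/2: d = d,  Y2 = 2.
Delete trivial equation d = d.
Bind Y2 := 2; substituting into the remaining equation gives: h(B,Y) = h(2,h(B,2)).
Decompose h/2: B = 2,  Y = h(B,2).
Bind B := 2; substituting into the remaining equation gives: Y = h(2,2).
Bind Y := h(2,2).
MGU = { Y2 = 2, B = 2, Y = h(2,2) }, so Y = h(2,2).

h(2,2)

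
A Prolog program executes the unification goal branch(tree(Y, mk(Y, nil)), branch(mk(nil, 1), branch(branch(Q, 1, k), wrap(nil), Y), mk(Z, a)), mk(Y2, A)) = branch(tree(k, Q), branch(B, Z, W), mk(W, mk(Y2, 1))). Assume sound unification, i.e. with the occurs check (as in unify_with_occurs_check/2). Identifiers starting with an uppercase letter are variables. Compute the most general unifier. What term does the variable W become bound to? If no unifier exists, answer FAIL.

Decompose branch/3: tree(Y, mk(Y, nil)) = tree(k, Q),  branch(mk(nil, 1), branch(branch(Q, 1, k), wrap(nil), Y), mk(Z, a)) = branch(B, Z, W),  mk(Y2, A) = mk(W, mk(Y2, 1)).
Decompose tree/2: Y = k,  mk(Y, nil) = Q.
Bind Y := k; substituting into the 2 remaining equations that mention Y gives: mk(k, nil) = Q,  branch(mk(nil, 1), branch(branch(Q, 1, k), wrap(nil), k), mk(Z, a)) = branch(B, Z, W).
Bind Q := mk(k, nil); substituting into the one remaining equation that mentions Q gives: branch(mk(nil, 1), branch(branch(mk(k, nil), 1, k), wrap(nil), k), mk(Z, a)) = branch(B, Z, W).
Decompose branch/3: mk(nil, 1) = B,  branch(branch(mk(k, nil), 1, k), wrap(nil), k) = Z,  mk(Z, a) = W.
Bind B := mk(nil, 1); no other remaining equation mentions B.
Bind Z := branch(branch(mk(k, nil), 1, k), wrap(nil), k); substituting into the one remaining equation that mentions Z gives: mk(branch(branch(mk(k, nil), 1, k), wrap(nil), k), a) = W.
Bind W := mk(branch(branch(mk(k, nil), 1, k), wrap(nil), k), a); substituting into the remaining equation gives: mk(Y2, A) = mk(mk(branch(branch(mk(k, nil), 1, k), wrap(nil), k), a), mk(Y2, 1)).
Decompose mk/2: Y2 = mk(branch(branch(mk(k, nil), 1, k), wrap(nil), k), a),  A = mk(Y2, 1).
Bind Y2 := mk(branch(branch(mk(k, nil), 1, k), wrap(nil), k), a); substituting into the remaining equation gives: A = mk(mk(branch(branch(mk(k, nil), 1, k), wrap(nil), k), a), 1).
Bind A := mk(mk(branch(branch(mk(k, nil), 1, k), wrap(nil), k), a), 1).
MGU = { Y = k, Q = mk(k, nil), B = mk(nil, 1), Z = branch(branch(mk(k, nil), 1, k), wrap(nil), k), W = mk(branch(branch(mk(k, nil), 1, k), wrap(nil), k), a), Y2 = mk(branch(branch(mk(k, nil), 1, k), wrap(nil), k), a), A = mk(mk(branch(branch(mk(k, nil), 1, k), wrap(nil), k), a), 1) }, so W = mk(branch(branch(mk(k, nil), 1, k), wrap(nil), k), a).

mk(branch(branch(mk(k, nil), 1, k), wrap(nil), k), a)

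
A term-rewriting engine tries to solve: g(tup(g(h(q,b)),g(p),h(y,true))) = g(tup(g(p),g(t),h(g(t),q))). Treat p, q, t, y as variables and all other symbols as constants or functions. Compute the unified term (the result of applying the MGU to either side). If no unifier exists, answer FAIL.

g(tup(g(h(true,b)),g(h(true,b)),h(g(h(true,b)),true)))

Decompose g/1: tup(g(h(q,b)),g(p),h(y,true)) = tup(g(p),g(t),h(g(t),q)).
Decompose tup/3: g(h(q,b)) = g(p),  g(p) = g(t),  h(y,true) = h(g(t),q).
Decompose g/1: h(q,b) = p.
Bind p := h(q,b); substituting into the one remaining equation that mentions p gives: g(h(q,b)) = g(t).
Decompose g/1: h(q,b) = t.
Bind t := h(q,b); substituting into the remaining equation gives: h(y,true) = h(g(h(q,b)),q).
Decompose h/2: y = g(h(q,b)),  true = q.
Bind y := g(h(q,b)); no other remaining equation mentions y.
Bind q := true. Substituting into the earlier bindings gives p := h(true,b), t := h(true,b), y := g(h(true,b)).
Applying the MGU to either side gives g(tup(g(h(true,b)),g(h(true,b)),h(g(h(true,b)),true))).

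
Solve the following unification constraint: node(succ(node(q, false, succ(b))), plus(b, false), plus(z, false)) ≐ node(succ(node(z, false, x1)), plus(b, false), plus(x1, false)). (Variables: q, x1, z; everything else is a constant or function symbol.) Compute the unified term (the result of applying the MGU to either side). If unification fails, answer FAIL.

Decompose node/3: succ(node(q, false, succ(b))) ≐ succ(node(z, false, x1)),  plus(b, false) ≐ plus(b, false),  plus(z, false) ≐ plus(x1, false).
Decompose succ/1: node(q, false, succ(b)) ≐ node(z, false, x1).
Decompose node/3: q ≐ z,  false ≐ false,  succ(b) ≐ x1.
Bind q := z; no other remaining equation mentions q.
Delete trivial equation false ≐ false.
Bind x1 := succ(b); substituting into the one remaining equation that mentions x1 gives: plus(z, false) ≐ plus(succ(b), false).
Delete trivial equation plus(b, false) ≐ plus(b, false).
Decompose plus/2: z ≐ succ(b),  false ≐ false.
Bind z := succ(b); no other remaining equation mentions z. Substituting into the earlier binding gives q := succ(b).
Delete trivial equation false ≐ false.
Applying the MGU to either side gives node(succ(node(succ(b), false, succ(b))), plus(b, false), plus(succ(b), false)).

node(succ(node(succ(b), false, succ(b))), plus(b, false), plus(succ(b), false))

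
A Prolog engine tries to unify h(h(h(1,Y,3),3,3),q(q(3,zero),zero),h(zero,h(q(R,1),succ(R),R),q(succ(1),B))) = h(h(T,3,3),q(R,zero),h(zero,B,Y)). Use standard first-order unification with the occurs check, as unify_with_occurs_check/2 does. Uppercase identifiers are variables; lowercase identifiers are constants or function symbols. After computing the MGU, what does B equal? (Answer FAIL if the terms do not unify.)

h(q(q(3,zero),1),succ(q(3,zero)),q(3,zero))

Decompose h/3: h(h(1,Y,3),3,3) = h(T,3,3),  q(q(3,zero),zero) = q(R,zero),  h(zero,h(q(R,1),succ(R),R),q(succ(1),B)) = h(zero,B,Y).
Decompose h/3: h(1,Y,3) = T,  3 = 3,  3 = 3.
Bind T := h(1,Y,3); no other remaining equation mentions T.
Delete trivial equation 3 = 3.
Delete trivial equation 3 = 3.
Decompose q/2: q(3,zero) = R,  zero = zero.
Bind R := q(3,zero); substituting into the one remaining equation that mentions R gives: h(zero,h(q(q(3,zero),1),succ(q(3,zero)),q(3,zero)),q(succ(1),B)) = h(zero,B,Y).
Delete trivial equation zero = zero.
Decompose h/3: zero = zero,  h(q(q(3,zero),1),succ(q(3,zero)),q(3,zero)) = B,  q(succ(1),B) = Y.
Delete trivial equation zero = zero.
Bind B := h(q(q(3,zero),1),succ(q(3,zero)),q(3,zero)); substituting into the remaining equation gives: q(succ(1),h(q(q(3,zero),1),succ(q(3,zero)),q(3,zero))) = Y.
Bind Y := q(succ(1),h(q(q(3,zero),1),succ(q(3,zero)),q(3,zero))). Substituting into the earlier binding gives T := h(1,q(succ(1),h(q(q(3,zero),1),succ(q(3,zero)),q(3,zero))),3).
MGU = { T -> h(1,q(succ(1),h(q(q(3,zero),1),succ(q(3,zero)),q(3,zero))),3), R -> q(3,zero), B -> h(q(q(3,zero),1),succ(q(3,zero)),q(3,zero)), Y -> q(succ(1),h(q(q(3,zero),1),succ(q(3,zero)),q(3,zero))) }, so B -> h(q(q(3,zero),1),succ(q(3,zero)),q(3,zero)).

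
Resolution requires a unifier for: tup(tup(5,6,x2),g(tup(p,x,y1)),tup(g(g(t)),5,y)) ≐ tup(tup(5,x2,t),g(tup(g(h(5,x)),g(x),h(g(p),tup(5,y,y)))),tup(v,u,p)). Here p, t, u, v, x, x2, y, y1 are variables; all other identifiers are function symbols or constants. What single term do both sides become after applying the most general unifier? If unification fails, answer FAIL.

FAIL

Decompose tup/3: tup(5,6,x2) ≐ tup(5,x2,t),  g(tup(p,x,y1)) ≐ g(tup(g(h(5,x)),g(x),h(g(p),tup(5,y,y)))),  tup(g(g(t)),5,y) ≐ tup(v,u,p).
Decompose tup/3: 5 ≐ 5,  6 ≐ x2,  x2 ≐ t.
Delete trivial equation 5 ≐ 5.
Bind x2 := 6; substituting into the one remaining equation that mentions x2 gives: 6 ≐ t.
Bind t := 6; substituting into the one remaining equation that mentions t gives: tup(g(g(6)),5,y) ≐ tup(v,u,p).
Decompose g/1: tup(p,x,y1) ≐ tup(g(h(5,x)),g(x),h(g(p),tup(5,y,y))).
Decompose tup/3: p ≐ g(h(5,x)),  x ≐ g(x),  y1 ≐ h(g(p),tup(5,y,y)).
Bind p := g(h(5,x)); substituting into the 2 remaining equations that mention p gives: y1 ≐ h(g(g(h(5,x))),tup(5,y,y)),  tup(g(g(6)),5,y) ≐ tup(v,u,g(h(5,x))).
Occurs check fails: x occurs in g(x); the equation x ≐ g(x) has no finite solution.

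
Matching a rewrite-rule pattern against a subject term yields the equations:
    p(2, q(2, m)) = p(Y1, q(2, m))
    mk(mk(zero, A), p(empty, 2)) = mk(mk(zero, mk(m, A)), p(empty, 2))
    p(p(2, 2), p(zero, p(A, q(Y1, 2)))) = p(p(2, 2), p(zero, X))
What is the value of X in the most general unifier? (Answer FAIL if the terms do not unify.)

FAIL

Decompose p/2: 2 = Y1,  q(2, m) = q(2, m).
Bind Y1 := 2; substituting into the one remaining equation that mentions Y1 gives: p(p(2, 2), p(zero, p(A, q(2, 2)))) = p(p(2, 2), p(zero, X)).
Delete trivial equation q(2, m) = q(2, m).
Decompose mk/2: mk(zero, A) = mk(zero, mk(m, A)),  p(empty, 2) = p(empty, 2).
Decompose mk/2: zero = zero,  A = mk(m, A).
Delete trivial equation zero = zero.
Occurs check fails: A occurs in mk(m, A); the equation A = mk(m, A) has no finite solution.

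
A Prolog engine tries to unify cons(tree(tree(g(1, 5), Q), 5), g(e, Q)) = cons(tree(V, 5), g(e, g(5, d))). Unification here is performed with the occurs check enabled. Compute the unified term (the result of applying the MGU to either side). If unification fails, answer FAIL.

cons(tree(tree(g(1, 5), g(5, d)), 5), g(e, g(5, d)))

Decompose cons/2: tree(tree(g(1, 5), Q), 5) = tree(V, 5),  g(e, Q) = g(e, g(5, d)).
Decompose tree/2: tree(g(1, 5), Q) = V,  5 = 5.
Bind V := tree(g(1, 5), Q); no other remaining equation mentions V.
Delete trivial equation 5 = 5.
Decompose g/2: e = e,  Q = g(5, d).
Delete trivial equation e = e.
Bind Q := g(5, d). Substituting into the earlier binding gives V := tree(g(1, 5), g(5, d)).
Applying the MGU to either side gives cons(tree(tree(g(1, 5), g(5, d)), 5), g(e, g(5, d))).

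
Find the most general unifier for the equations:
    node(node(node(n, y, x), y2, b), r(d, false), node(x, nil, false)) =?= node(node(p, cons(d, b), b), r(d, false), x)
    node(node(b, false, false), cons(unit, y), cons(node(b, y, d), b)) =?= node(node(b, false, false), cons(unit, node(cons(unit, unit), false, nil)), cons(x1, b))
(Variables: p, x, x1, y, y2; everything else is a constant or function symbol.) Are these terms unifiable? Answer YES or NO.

Decompose node/3: node(node(n, y, x), y2, b) =?= node(p, cons(d, b), b),  r(d, false) =?= r(d, false),  node(x, nil, false) =?= x.
Decompose node/3: node(n, y, x) =?= p,  y2 =?= cons(d, b),  b =?= b.
Bind p := node(n, y, x); no other remaining equation mentions p.
Bind y2 := cons(d, b); no other remaining equation mentions y2.
Delete trivial equation b =?= b.
Delete trivial equation r(d, false) =?= r(d, false).
Occurs check fails: x occurs in node(x, nil, false); the equation x =?= node(x, nil, false) has no finite solution.

NO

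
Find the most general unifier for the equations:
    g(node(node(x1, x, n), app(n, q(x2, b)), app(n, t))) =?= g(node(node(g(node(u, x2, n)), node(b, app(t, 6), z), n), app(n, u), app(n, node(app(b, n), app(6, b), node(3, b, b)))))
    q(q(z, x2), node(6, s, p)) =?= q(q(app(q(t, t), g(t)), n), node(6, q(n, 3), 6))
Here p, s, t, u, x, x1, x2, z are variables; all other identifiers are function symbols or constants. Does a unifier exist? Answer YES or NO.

YES

Decompose g/1: node(node(x1, x, n), app(n, q(x2, b)), app(n, t)) =?= node(node(g(node(u, x2, n)), node(b, app(t, 6), z), n), app(n, u), app(n, node(app(b, n), app(6, b), node(3, b, b)))).
Decompose node/3: node(x1, x, n) =?= node(g(node(u, x2, n)), node(b, app(t, 6), z), n),  app(n, q(x2, b)) =?= app(n, u),  app(n, t) =?= app(n, node(app(b, n), app(6, b), node(3, b, b))).
Decompose node/3: x1 =?= g(node(u, x2, n)),  x =?= node(b, app(t, 6), z),  n =?= n.
Bind x1 := g(node(u, x2, n)); no other remaining equation mentions x1.
Bind x := node(b, app(t, 6), z); no other remaining equation mentions x.
Delete trivial equation n =?= n.
Decompose app/2: n =?= n,  q(x2, b) =?= u.
Delete trivial equation n =?= n.
Bind u := q(x2, b); no other remaining equation mentions u. Substituting into the earlier binding gives x1 := g(node(q(x2, b), x2, n)).
Decompose app/2: n =?= n,  t =?= node(app(b, n), app(6, b), node(3, b, b)).
Delete trivial equation n =?= n.
Bind t := node(app(b, n), app(6, b), node(3, b, b)); substituting into the remaining equation gives: q(q(z, x2), node(6, s, p)) =?= q(q(app(q(node(app(b, n), app(6, b), node(3, b, b)), node(app(b, n), app(6, b), node(3, b, b))), g(node(app(b, n), app(6, b), node(3, b, b)))), n), node(6, q(n, 3), 6)). Substituting into the earlier binding gives x := node(b, app(node(app(b, n), app(6, b), node(3, b, b)), 6), z).
Decompose q/2: q(z, x2) =?= q(app(q(node(app(b, n), app(6, b), node(3, b, b)), node(app(b, n), app(6, b), node(3, b, b))), g(node(app(b, n), app(6, b), node(3, b, b)))), n),  node(6, s, p) =?= node(6, q(n, 3), 6).
Decompose q/2: z =?= app(q(node(app(b, n), app(6, b), node(3, b, b)), node(app(b, n), app(6, b), node(3, b, b))), g(node(app(b, n), app(6, b), node(3, b, b)))),  x2 =?= n.
Bind z := app(q(node(app(b, n), app(6, b), node(3, b, b)), node(app(b, n), app(6, b), node(3, b, b))), g(node(app(b, n), app(6, b), node(3, b, b)))); no other remaining equation mentions z. Substituting into the earlier binding gives x := node(b, app(node(app(b, n), app(6, b), node(3, b, b)), 6), app(q(node(app(b, n), app(6, b), node(3, b, b)), node(app(b, n), app(6, b), node(3, b, b))), g(node(app(b, n), app(6, b), node(3, b, b))))).
Bind x2 := n; no other remaining equation mentions x2. Substituting into the earlier bindings gives x1 := g(node(q(n, b), n, n)), u := q(n, b).
Decompose node/3: 6 =?= 6,  s =?= q(n, 3),  p =?= 6.
Delete trivial equation 6 =?= 6.
Bind s := q(n, 3); no other remaining equation mentions s.
Bind p := 6.
No equations remain and no clash or occurs-check failure arose, so a unifier exists.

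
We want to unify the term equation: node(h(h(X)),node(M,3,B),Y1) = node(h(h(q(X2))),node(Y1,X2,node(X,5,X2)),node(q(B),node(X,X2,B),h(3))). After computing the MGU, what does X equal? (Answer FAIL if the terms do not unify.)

q(3)

Decompose node/3: h(h(X)) = h(h(q(X2))),  node(M,3,B) = node(Y1,X2,node(X,5,X2)),  Y1 = node(q(B),node(X,X2,B),h(3)).
Decompose h/1: h(X) = h(q(X2)).
Decompose h/1: X = q(X2).
Bind X := q(X2); substituting into the remaining equations gives: node(M,3,B) = node(Y1,X2,node(q(X2),5,X2)),  Y1 = node(q(B),node(q(X2),X2,B),h(3)).
Decompose node/3: M = Y1,  3 = X2,  B = node(q(X2),5,X2).
Bind M := Y1; no other remaining equation mentions M.
Bind X2 := 3; substituting into the remaining equations gives: B = node(q(3),5,3),  Y1 = node(q(B),node(q(3),3,B),h(3)). Substituting into the earlier binding gives X := q(3).
Bind B := node(q(3),5,3); substituting into the remaining equation gives: Y1 = node(q(node(q(3),5,3)),node(q(3),3,node(q(3),5,3)),h(3)).
Bind Y1 := node(q(node(q(3),5,3)),node(q(3),3,node(q(3),5,3)),h(3)). Substituting into the earlier binding gives M := node(q(node(q(3),5,3)),node(q(3),3,node(q(3),5,3)),h(3)).
MGU = { X ↦ q(3), M ↦ node(q(node(q(3),5,3)),node(q(3),3,node(q(3),5,3)),h(3)), X2 ↦ 3, B ↦ node(q(3),5,3), Y1 ↦ node(q(node(q(3),5,3)),node(q(3),3,node(q(3),5,3)),h(3)) }, so X ↦ q(3).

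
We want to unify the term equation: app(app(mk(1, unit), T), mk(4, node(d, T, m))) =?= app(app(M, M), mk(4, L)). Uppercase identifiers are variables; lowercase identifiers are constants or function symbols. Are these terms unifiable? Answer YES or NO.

YES

Decompose app/2: app(mk(1, unit), T) =?= app(M, M),  mk(4, node(d, T, m)) =?= mk(4, L).
Decompose app/2: mk(1, unit) =?= M,  T =?= M.
Bind M := mk(1, unit); substituting into the one remaining equation that mentions M gives: T =?= mk(1, unit).
Bind T := mk(1, unit); substituting into the remaining equation gives: mk(4, node(d, mk(1, unit), m)) =?= mk(4, L).
Decompose mk/2: 4 =?= 4,  node(d, mk(1, unit), m) =?= L.
Delete trivial equation 4 =?= 4.
Bind L := node(d, mk(1, unit), m).
No equations remain and no clash or occurs-check failure arose, so a unifier exists.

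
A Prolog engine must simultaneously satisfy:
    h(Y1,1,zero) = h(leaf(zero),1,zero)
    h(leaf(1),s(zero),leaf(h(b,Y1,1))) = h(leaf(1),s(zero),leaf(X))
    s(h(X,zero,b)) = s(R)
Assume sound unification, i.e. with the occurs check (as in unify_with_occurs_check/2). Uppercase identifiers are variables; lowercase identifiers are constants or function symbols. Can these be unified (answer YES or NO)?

YES

Decompose h/3: Y1 = leaf(zero),  1 = 1,  zero = zero.
Bind Y1 := leaf(zero); substituting into the one remaining equation that mentions Y1 gives: h(leaf(1),s(zero),leaf(h(b,leaf(zero),1))) = h(leaf(1),s(zero),leaf(X)).
Delete trivial equation 1 = 1.
Delete trivial equation zero = zero.
Decompose h/3: leaf(1) = leaf(1),  s(zero) = s(zero),  leaf(h(b,leaf(zero),1)) = leaf(X).
Delete trivial equation leaf(1) = leaf(1).
Delete trivial equation s(zero) = s(zero).
Decompose leaf/1: h(b,leaf(zero),1) = X.
Bind X := h(b,leaf(zero),1); substituting into the remaining equation gives: s(h(h(b,leaf(zero),1),zero,b)) = s(R).
Decompose s/1: h(h(b,leaf(zero),1),zero,b) = R.
Bind R := h(h(b,leaf(zero),1),zero,b).
No equations remain and no clash or occurs-check failure arose, so a unifier exists.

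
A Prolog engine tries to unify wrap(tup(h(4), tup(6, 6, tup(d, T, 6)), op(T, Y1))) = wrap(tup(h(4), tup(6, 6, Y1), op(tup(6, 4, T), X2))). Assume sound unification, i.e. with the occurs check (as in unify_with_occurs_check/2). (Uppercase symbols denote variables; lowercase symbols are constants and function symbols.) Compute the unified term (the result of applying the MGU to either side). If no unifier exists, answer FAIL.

Decompose wrap/1: tup(h(4), tup(6, 6, tup(d, T, 6)), op(T, Y1)) = tup(h(4), tup(6, 6, Y1), op(tup(6, 4, T), X2)).
Decompose tup/3: h(4) = h(4),  tup(6, 6, tup(d, T, 6)) = tup(6, 6, Y1),  op(T, Y1) = op(tup(6, 4, T), X2).
Delete trivial equation h(4) = h(4).
Decompose tup/3: 6 = 6,  6 = 6,  tup(d, T, 6) = Y1.
Delete trivial equation 6 = 6.
Delete trivial equation 6 = 6.
Bind Y1 := tup(d, T, 6); substituting into the remaining equation gives: op(T, tup(d, T, 6)) = op(tup(6, 4, T), X2).
Decompose op/2: T = tup(6, 4, T),  tup(d, T, 6) = X2.
Occurs check fails: T occurs in tup(6, 4, T); the equation T = tup(6, 4, T) has no finite solution.

FAIL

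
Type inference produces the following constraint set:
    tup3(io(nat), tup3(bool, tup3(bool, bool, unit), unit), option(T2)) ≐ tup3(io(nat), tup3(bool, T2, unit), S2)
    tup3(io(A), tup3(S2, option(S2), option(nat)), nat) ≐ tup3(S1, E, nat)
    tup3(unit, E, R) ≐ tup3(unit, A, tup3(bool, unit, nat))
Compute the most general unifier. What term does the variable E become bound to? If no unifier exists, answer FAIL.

Decompose tup3/3: io(nat) ≐ io(nat),  tup3(bool, tup3(bool, bool, unit), unit) ≐ tup3(bool, T2, unit),  option(T2) ≐ S2.
Delete trivial equation io(nat) ≐ io(nat).
Decompose tup3/3: bool ≐ bool,  tup3(bool, bool, unit) ≐ T2,  unit ≐ unit.
Delete trivial equation bool ≐ bool.
Bind T2 := tup3(bool, bool, unit); substituting into the one remaining equation that mentions T2 gives: option(tup3(bool, bool, unit)) ≐ S2.
Delete trivial equation unit ≐ unit.
Bind S2 := option(tup3(bool, bool, unit)); substituting into the one remaining equation that mentions S2 gives: tup3(io(A), tup3(option(tup3(bool, bool, unit)), option(option(tup3(bool, bool, unit))), option(nat)), nat) ≐ tup3(S1, E, nat).
Decompose tup3/3: io(A) ≐ S1,  tup3(option(tup3(bool, bool, unit)), option(option(tup3(bool, bool, unit))), option(nat)) ≐ E,  nat ≐ nat.
Bind S1 := io(A); no other remaining equation mentions S1.
Bind E := tup3(option(tup3(bool, bool, unit)), option(option(tup3(bool, bool, unit))), option(nat)); substituting into the one remaining equation that mentions E gives: tup3(unit, tup3(option(tup3(bool, bool, unit)), option(option(tup3(bool, bool, unit))), option(nat)), R) ≐ tup3(unit, A, tup3(bool, unit, nat)).
Delete trivial equation nat ≐ nat.
Decompose tup3/3: unit ≐ unit,  tup3(option(tup3(bool, bool, unit)), option(option(tup3(bool, bool, unit))), option(nat)) ≐ A,  R ≐ tup3(bool, unit, nat).
Delete trivial equation unit ≐ unit.
Bind A := tup3(option(tup3(bool, bool, unit)), option(option(tup3(bool, bool, unit))), option(nat)); no other remaining equation mentions A. Substituting into the earlier binding gives S1 := io(tup3(option(tup3(bool, bool, unit)), option(option(tup3(bool, bool, unit))), option(nat))).
Bind R := tup3(bool, unit, nat).
MGU = { T2 ↦ tup3(bool, bool, unit), S2 ↦ option(tup3(bool, bool, unit)), S1 ↦ io(tup3(option(tup3(bool, bool, unit)), option(option(tup3(bool, bool, unit))), option(nat))), E ↦ tup3(option(tup3(bool, bool, unit)), option(option(tup3(bool, bool, unit))), option(nat)), A ↦ tup3(option(tup3(bool, bool, unit)), option(option(tup3(bool, bool, unit))), option(nat)), R ↦ tup3(bool, unit, nat) }, so E ↦ tup3(option(tup3(bool, bool, unit)), option(option(tup3(bool, bool, unit))), option(nat)).

tup3(option(tup3(bool, bool, unit)), option(option(tup3(bool, bool, unit))), option(nat))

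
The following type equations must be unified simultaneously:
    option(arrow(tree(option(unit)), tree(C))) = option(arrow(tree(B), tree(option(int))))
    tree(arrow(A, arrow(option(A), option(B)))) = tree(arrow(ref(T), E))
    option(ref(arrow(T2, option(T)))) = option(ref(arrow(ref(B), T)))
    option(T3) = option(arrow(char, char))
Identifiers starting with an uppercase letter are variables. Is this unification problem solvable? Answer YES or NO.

NO

Decompose option/1: arrow(tree(option(unit)), tree(C)) = arrow(tree(B), tree(option(int))).
Decompose arrow/2: tree(option(unit)) = tree(B),  tree(C) = tree(option(int)).
Decompose tree/1: option(unit) = B.
Bind B := option(unit); substituting into the 2 remaining equations that mention B gives: tree(arrow(A, arrow(option(A), option(option(unit))))) = tree(arrow(ref(T), E)),  option(ref(arrow(T2, option(T)))) = option(ref(arrow(ref(option(unit)), T))).
Decompose tree/1: C = option(int).
Bind C := option(int); no other remaining equation mentions C.
Decompose tree/1: arrow(A, arrow(option(A), option(option(unit)))) = arrow(ref(T), E).
Decompose arrow/2: A = ref(T),  arrow(option(A), option(option(unit))) = E.
Bind A := ref(T); substituting into the one remaining equation that mentions A gives: arrow(option(ref(T)), option(option(unit))) = E.
Bind E := arrow(option(ref(T)), option(option(unit))); no other remaining equation mentions E.
Decompose option/1: ref(arrow(T2, option(T))) = ref(arrow(ref(option(unit)), T)).
Decompose ref/1: arrow(T2, option(T)) = arrow(ref(option(unit)), T).
Decompose arrow/2: T2 = ref(option(unit)),  option(T) = T.
Bind T2 := ref(option(unit)); no other remaining equation mentions T2.
Occurs check fails: T occurs in option(T); the equation T = option(T) has no finite solution.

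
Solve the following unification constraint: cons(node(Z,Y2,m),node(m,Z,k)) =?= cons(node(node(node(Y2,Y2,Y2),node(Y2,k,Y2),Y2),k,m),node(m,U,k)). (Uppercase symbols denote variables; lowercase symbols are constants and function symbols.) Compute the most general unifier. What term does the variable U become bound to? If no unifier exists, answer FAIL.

Decompose cons/2: node(Z,Y2,m) =?= node(node(node(Y2,Y2,Y2),node(Y2,k,Y2),Y2),k,m),  node(m,Z,k) =?= node(m,U,k).
Decompose node/3: Z =?= node(node(Y2,Y2,Y2),node(Y2,k,Y2),Y2),  Y2 =?= k,  m =?= m.
Bind Z := node(node(Y2,Y2,Y2),node(Y2,k,Y2),Y2); substituting into the one remaining equation that mentions Z gives: node(m,node(node(Y2,Y2,Y2),node(Y2,k,Y2),Y2),k) =?= node(m,U,k).
Bind Y2 := k; substituting into the one remaining equation that mentions Y2 gives: node(m,node(node(k,k,k),node(k,k,k),k),k) =?= node(m,U,k). Substituting into the earlier binding gives Z := node(node(k,k,k),node(k,k,k),k).
Delete trivial equation m =?= m.
Decompose node/3: m =?= m,  node(node(k,k,k),node(k,k,k),k) =?= U,  k =?= k.
Delete trivial equation m =?= m.
Bind U := node(node(k,k,k),node(k,k,k),k); no other remaining equation mentions U.
Delete trivial equation k =?= k.
MGU = { Z -> node(node(k,k,k),node(k,k,k),k), Y2 -> k, U -> node(node(k,k,k),node(k,k,k),k) }, so U -> node(node(k,k,k),node(k,k,k),k).

node(node(k,k,k),node(k,k,k),k)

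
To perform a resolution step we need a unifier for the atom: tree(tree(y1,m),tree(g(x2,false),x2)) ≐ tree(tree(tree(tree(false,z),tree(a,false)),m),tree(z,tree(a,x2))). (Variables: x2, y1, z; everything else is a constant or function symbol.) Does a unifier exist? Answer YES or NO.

Decompose tree/2: tree(y1,m) ≐ tree(tree(tree(false,z),tree(a,false)),m),  tree(g(x2,false),x2) ≐ tree(z,tree(a,x2)).
Decompose tree/2: y1 ≐ tree(tree(false,z),tree(a,false)),  m ≐ m.
Bind y1 := tree(tree(false,z),tree(a,false)); no other remaining equation mentions y1.
Delete trivial equation m ≐ m.
Decompose tree/2: g(x2,false) ≐ z,  x2 ≐ tree(a,x2).
Bind z := g(x2,false); no other remaining equation mentions z. Substituting into the earlier binding gives y1 := tree(tree(false,g(x2,false)),tree(a,false)).
Occurs check fails: x2 occurs in tree(a,x2); the equation x2 ≐ tree(a,x2) has no finite solution.

NO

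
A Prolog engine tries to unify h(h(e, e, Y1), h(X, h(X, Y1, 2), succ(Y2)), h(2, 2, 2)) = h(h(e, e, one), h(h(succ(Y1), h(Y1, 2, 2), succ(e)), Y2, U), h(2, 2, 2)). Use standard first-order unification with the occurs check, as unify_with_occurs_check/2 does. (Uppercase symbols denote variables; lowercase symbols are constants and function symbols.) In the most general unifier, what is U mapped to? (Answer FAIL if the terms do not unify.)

succ(h(h(succ(one), h(one, 2, 2), succ(e)), one, 2))

Decompose h/3: h(e, e, Y1) = h(e, e, one),  h(X, h(X, Y1, 2), succ(Y2)) = h(h(succ(Y1), h(Y1, 2, 2), succ(e)), Y2, U),  h(2, 2, 2) = h(2, 2, 2).
Decompose h/3: e = e,  e = e,  Y1 = one.
Delete trivial equation e = e.
Delete trivial equation e = e.
Bind Y1 := one; substituting into the one remaining equation that mentions Y1 gives: h(X, h(X, one, 2), succ(Y2)) = h(h(succ(one), h(one, 2, 2), succ(e)), Y2, U).
Decompose h/3: X = h(succ(one), h(one, 2, 2), succ(e)),  h(X, one, 2) = Y2,  succ(Y2) = U.
Bind X := h(succ(one), h(one, 2, 2), succ(e)); substituting into the one remaining equation that mentions X gives: h(h(succ(one), h(one, 2, 2), succ(e)), one, 2) = Y2.
Bind Y2 := h(h(succ(one), h(one, 2, 2), succ(e)), one, 2); substituting into the one remaining equation that mentions Y2 gives: succ(h(h(succ(one), h(one, 2, 2), succ(e)), one, 2)) = U.
Bind U := succ(h(h(succ(one), h(one, 2, 2), succ(e)), one, 2)); no other remaining equation mentions U.
Delete trivial equation h(2, 2, 2) = h(2, 2, 2).
MGU = { Y1 = one, X = h(succ(one), h(one, 2, 2), succ(e)), Y2 = h(h(succ(one), h(one, 2, 2), succ(e)), one, 2), U = succ(h(h(succ(one), h(one, 2, 2), succ(e)), one, 2)) }, so U = succ(h(h(succ(one), h(one, 2, 2), succ(e)), one, 2)).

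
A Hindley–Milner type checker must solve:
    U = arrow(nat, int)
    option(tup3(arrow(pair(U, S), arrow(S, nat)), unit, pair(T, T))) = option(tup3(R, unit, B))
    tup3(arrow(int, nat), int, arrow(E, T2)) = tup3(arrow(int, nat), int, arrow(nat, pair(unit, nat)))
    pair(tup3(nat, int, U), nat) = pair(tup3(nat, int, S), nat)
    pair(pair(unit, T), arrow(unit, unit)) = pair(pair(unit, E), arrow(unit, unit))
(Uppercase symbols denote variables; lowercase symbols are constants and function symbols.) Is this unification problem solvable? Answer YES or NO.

YES

Bind U := arrow(nat, int); substituting into the 2 remaining equations that mention U gives: option(tup3(arrow(pair(arrow(nat, int), S), arrow(S, nat)), unit, pair(T, T))) = option(tup3(R, unit, B)),  pair(tup3(nat, int, arrow(nat, int)), nat) = pair(tup3(nat, int, S), nat).
Decompose option/1: tup3(arrow(pair(arrow(nat, int), S), arrow(S, nat)), unit, pair(T, T)) = tup3(R, unit, B).
Decompose tup3/3: arrow(pair(arrow(nat, int), S), arrow(S, nat)) = R,  unit = unit,  pair(T, T) = B.
Bind R := arrow(pair(arrow(nat, int), S), arrow(S, nat)); no other remaining equation mentions R.
Delete trivial equation unit = unit.
Bind B := pair(T, T); no other remaining equation mentions B.
Decompose tup3/3: arrow(int, nat) = arrow(int, nat),  int = int,  arrow(E, T2) = arrow(nat, pair(unit, nat)).
Delete trivial equation arrow(int, nat) = arrow(int, nat).
Delete trivial equation int = int.
Decompose arrow/2: E = nat,  T2 = pair(unit, nat).
Bind E := nat; substituting into the one remaining equation that mentions E gives: pair(pair(unit, T), arrow(unit, unit)) = pair(pair(unit, nat), arrow(unit, unit)).
Bind T2 := pair(unit, nat); no other remaining equation mentions T2.
Decompose pair/2: tup3(nat, int, arrow(nat, int)) = tup3(nat, int, S),  nat = nat.
Decompose tup3/3: nat = nat,  int = int,  arrow(nat, int) = S.
Delete trivial equation nat = nat.
Delete trivial equation int = int.
Bind S := arrow(nat, int); no other remaining equation mentions S. Substituting into the earlier binding gives R := arrow(pair(arrow(nat, int), arrow(nat, int)), arrow(arrow(nat, int), nat)).
Delete trivial equation nat = nat.
Decompose pair/2: pair(unit, T) = pair(unit, nat),  arrow(unit, unit) = arrow(unit, unit).
Decompose pair/2: unit = unit,  T = nat.
Delete trivial equation unit = unit.
Bind T := nat; no other remaining equation mentions T. Substituting into the earlier binding gives B := pair(nat, nat).
Delete trivial equation arrow(unit, unit) = arrow(unit, unit).
No equations remain and no clash or occurs-check failure arose, so a unifier exists.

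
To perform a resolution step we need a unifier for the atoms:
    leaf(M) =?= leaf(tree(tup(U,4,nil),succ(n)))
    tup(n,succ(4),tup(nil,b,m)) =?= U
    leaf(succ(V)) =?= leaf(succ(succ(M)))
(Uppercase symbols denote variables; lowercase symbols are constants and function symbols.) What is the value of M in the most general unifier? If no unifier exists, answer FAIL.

Decompose leaf/1: M =?= tree(tup(U,4,nil),succ(n)).
Bind M := tree(tup(U,4,nil),succ(n)); substituting into the one remaining equation that mentions M gives: leaf(succ(V)) =?= leaf(succ(succ(tree(tup(U,4,nil),succ(n))))).
Bind U := tup(n,succ(4),tup(nil,b,m)); substituting into the remaining equation gives: leaf(succ(V)) =?= leaf(succ(succ(tree(tup(tup(n,succ(4),tup(nil,b,m)),4,nil),succ(n))))). Substituting into the earlier binding gives M := tree(tup(tup(n,succ(4),tup(nil,b,m)),4,nil),succ(n)).
Decompose leaf/1: succ(V) =?= succ(succ(tree(tup(tup(n,succ(4),tup(nil,b,m)),4,nil),succ(n)))).
Decompose succ/1: V =?= succ(tree(tup(tup(n,succ(4),tup(nil,b,m)),4,nil),succ(n))).
Bind V := succ(tree(tup(tup(n,succ(4),tup(nil,b,m)),4,nil),succ(n))).
MGU = { M := tree(tup(tup(n,succ(4),tup(nil,b,m)),4,nil),succ(n)), U := tup(n,succ(4),tup(nil,b,m)), V := succ(tree(tup(tup(n,succ(4),tup(nil,b,m)),4,nil),succ(n))) }, so M := tree(tup(tup(n,succ(4),tup(nil,b,m)),4,nil),succ(n)).

tree(tup(tup(n,succ(4),tup(nil,b,m)),4,nil),succ(n))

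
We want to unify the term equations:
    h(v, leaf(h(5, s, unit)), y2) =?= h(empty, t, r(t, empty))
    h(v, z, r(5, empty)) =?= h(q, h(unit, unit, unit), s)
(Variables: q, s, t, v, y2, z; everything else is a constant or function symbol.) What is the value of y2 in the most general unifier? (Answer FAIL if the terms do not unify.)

Decompose h/3: v =?= empty,  leaf(h(5, s, unit)) =?= t,  y2 =?= r(t, empty).
Bind v := empty; substituting into the one remaining equation that mentions v gives: h(empty, z, r(5, empty)) =?= h(q, h(unit, unit, unit), s).
Bind t := leaf(h(5, s, unit)); substituting into the one remaining equation that mentions t gives: y2 =?= r(leaf(h(5, s, unit)), empty).
Bind y2 := r(leaf(h(5, s, unit)), empty); no other remaining equation mentions y2.
Decompose h/3: empty =?= q,  z =?= h(unit, unit, unit),  r(5, empty) =?= s.
Bind q := empty; no other remaining equation mentions q.
Bind z := h(unit, unit, unit); no other remaining equation mentions z.
Bind s := r(5, empty). Substituting into the earlier bindings gives t := leaf(h(5, r(5, empty), unit)), y2 := r(leaf(h(5, r(5, empty), unit)), empty).
MGU = { v := empty, t := leaf(h(5, r(5, empty), unit)), y2 := r(leaf(h(5, r(5, empty), unit)), empty), q := empty, z := h(unit, unit, unit), s := r(5, empty) }, so y2 := r(leaf(h(5, r(5, empty), unit)), empty).

r(leaf(h(5, r(5, empty), unit)), empty)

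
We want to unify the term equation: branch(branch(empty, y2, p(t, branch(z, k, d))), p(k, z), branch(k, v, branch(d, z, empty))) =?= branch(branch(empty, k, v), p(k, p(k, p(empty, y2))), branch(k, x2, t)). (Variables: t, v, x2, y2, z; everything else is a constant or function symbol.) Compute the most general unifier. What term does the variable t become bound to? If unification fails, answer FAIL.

branch(d, p(k, p(empty, k)), empty)

Decompose branch/3: branch(empty, y2, p(t, branch(z, k, d))) =?= branch(empty, k, v),  p(k, z) =?= p(k, p(k, p(empty, y2))),  branch(k, v, branch(d, z, empty)) =?= branch(k, x2, t).
Decompose branch/3: empty =?= empty,  y2 =?= k,  p(t, branch(z, k, d)) =?= v.
Delete trivial equation empty =?= empty.
Bind y2 := k; substituting into the one remaining equation that mentions y2 gives: p(k, z) =?= p(k, p(k, p(empty, k))).
Bind v := p(t, branch(z, k, d)); substituting into the one remaining equation that mentions v gives: branch(k, p(t, branch(z, k, d)), branch(d, z, empty)) =?= branch(k, x2, t).
Decompose p/2: k =?= k,  z =?= p(k, p(empty, k)).
Delete trivial equation k =?= k.
Bind z := p(k, p(empty, k)); substituting into the remaining equation gives: branch(k, p(t, branch(p(k, p(empty, k)), k, d)), branch(d, p(k, p(empty, k)), empty)) =?= branch(k, x2, t). Substituting into the earlier binding gives v := p(t, branch(p(k, p(empty, k)), k, d)).
Decompose branch/3: k =?= k,  p(t, branch(p(k, p(empty, k)), k, d)) =?= x2,  branch(d, p(k, p(empty, k)), empty) =?= t.
Delete trivial equation k =?= k.
Bind x2 := p(t, branch(p(k, p(empty, k)), k, d)); no other remaining equation mentions x2.
Bind t := branch(d, p(k, p(empty, k)), empty). Substituting into the earlier bindings gives v := p(branch(d, p(k, p(empty, k)), empty), branch(p(k, p(empty, k)), k, d)), x2 := p(branch(d, p(k, p(empty, k)), empty), branch(p(k, p(empty, k)), k, d)).
MGU = { y2 := k, v := p(branch(d, p(k, p(empty, k)), empty), branch(p(k, p(empty, k)), k, d)), z := p(k, p(empty, k)), x2 := p(branch(d, p(k, p(empty, k)), empty), branch(p(k, p(empty, k)), k, d)), t := branch(d, p(k, p(empty, k)), empty) }, so t := branch(d, p(k, p(empty, k)), empty).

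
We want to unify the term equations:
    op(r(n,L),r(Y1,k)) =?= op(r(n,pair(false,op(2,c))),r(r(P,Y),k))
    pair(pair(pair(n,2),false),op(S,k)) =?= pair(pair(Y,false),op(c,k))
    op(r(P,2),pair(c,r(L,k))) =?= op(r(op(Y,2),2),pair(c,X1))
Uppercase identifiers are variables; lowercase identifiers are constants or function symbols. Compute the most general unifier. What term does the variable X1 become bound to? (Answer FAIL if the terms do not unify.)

r(pair(false,op(2,c)),k)

Decompose op/2: r(n,L) =?= r(n,pair(false,op(2,c))),  r(Y1,k) =?= r(r(P,Y),k).
Decompose r/2: n =?= n,  L =?= pair(false,op(2,c)).
Delete trivial equation n =?= n.
Bind L := pair(false,op(2,c)); substituting into the one remaining equation that mentions L gives: op(r(P,2),pair(c,r(pair(false,op(2,c)),k))) =?= op(r(op(Y,2),2),pair(c,X1)).
Decompose r/2: Y1 =?= r(P,Y),  k =?= k.
Bind Y1 := r(P,Y); no other remaining equation mentions Y1.
Delete trivial equation k =?= k.
Decompose pair/2: pair(pair(n,2),false) =?= pair(Y,false),  op(S,k) =?= op(c,k).
Decompose pair/2: pair(n,2) =?= Y,  false =?= false.
Bind Y := pair(n,2); substituting into the one remaining equation that mentions Y gives: op(r(P,2),pair(c,r(pair(false,op(2,c)),k))) =?= op(r(op(pair(n,2),2),2),pair(c,X1)). Substituting into the earlier binding gives Y1 := r(P,pair(n,2)).
Delete trivial equation false =?= false.
Decompose op/2: S =?= c,  k =?= k.
Bind S := c; no other remaining equation mentions S.
Delete trivial equation k =?= k.
Decompose op/2: r(P,2) =?= r(op(pair(n,2),2),2),  pair(c,r(pair(false,op(2,c)),k)) =?= pair(c,X1).
Decompose r/2: P =?= op(pair(n,2),2),  2 =?= 2.
Bind P := op(pair(n,2),2); no other remaining equation mentions P. Substituting into the earlier binding gives Y1 := r(op(pair(n,2),2),pair(n,2)).
Delete trivial equation 2 =?= 2.
Decompose pair/2: c =?= c,  r(pair(false,op(2,c)),k) =?= X1.
Delete trivial equation c =?= c.
Bind X1 := r(pair(false,op(2,c)),k).
MGU = { L -> pair(false,op(2,c)), Y1 -> r(op(pair(n,2),2),pair(n,2)), Y -> pair(n,2), S -> c, P -> op(pair(n,2),2), X1 -> r(pair(false,op(2,c)),k) }, so X1 -> r(pair(false,op(2,c)),k).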